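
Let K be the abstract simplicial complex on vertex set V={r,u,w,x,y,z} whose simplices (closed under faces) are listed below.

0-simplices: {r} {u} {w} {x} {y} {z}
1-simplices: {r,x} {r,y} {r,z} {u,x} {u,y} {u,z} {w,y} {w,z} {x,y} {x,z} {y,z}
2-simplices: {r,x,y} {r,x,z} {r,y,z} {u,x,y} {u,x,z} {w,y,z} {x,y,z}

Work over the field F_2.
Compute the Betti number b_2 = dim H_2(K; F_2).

n_0=6 n_1=11 n_2=7  [Z2]
∂1: piv[rx,ry,rz,ux,wy] rk=5  ker:uy,uz,wz,xy,xz,yz
∂2: piv[rxy,rxz,ryz,uxy,uxz,wyz] rk=6  ker:xyz
b_2=(7−6)−0=1

b_2=1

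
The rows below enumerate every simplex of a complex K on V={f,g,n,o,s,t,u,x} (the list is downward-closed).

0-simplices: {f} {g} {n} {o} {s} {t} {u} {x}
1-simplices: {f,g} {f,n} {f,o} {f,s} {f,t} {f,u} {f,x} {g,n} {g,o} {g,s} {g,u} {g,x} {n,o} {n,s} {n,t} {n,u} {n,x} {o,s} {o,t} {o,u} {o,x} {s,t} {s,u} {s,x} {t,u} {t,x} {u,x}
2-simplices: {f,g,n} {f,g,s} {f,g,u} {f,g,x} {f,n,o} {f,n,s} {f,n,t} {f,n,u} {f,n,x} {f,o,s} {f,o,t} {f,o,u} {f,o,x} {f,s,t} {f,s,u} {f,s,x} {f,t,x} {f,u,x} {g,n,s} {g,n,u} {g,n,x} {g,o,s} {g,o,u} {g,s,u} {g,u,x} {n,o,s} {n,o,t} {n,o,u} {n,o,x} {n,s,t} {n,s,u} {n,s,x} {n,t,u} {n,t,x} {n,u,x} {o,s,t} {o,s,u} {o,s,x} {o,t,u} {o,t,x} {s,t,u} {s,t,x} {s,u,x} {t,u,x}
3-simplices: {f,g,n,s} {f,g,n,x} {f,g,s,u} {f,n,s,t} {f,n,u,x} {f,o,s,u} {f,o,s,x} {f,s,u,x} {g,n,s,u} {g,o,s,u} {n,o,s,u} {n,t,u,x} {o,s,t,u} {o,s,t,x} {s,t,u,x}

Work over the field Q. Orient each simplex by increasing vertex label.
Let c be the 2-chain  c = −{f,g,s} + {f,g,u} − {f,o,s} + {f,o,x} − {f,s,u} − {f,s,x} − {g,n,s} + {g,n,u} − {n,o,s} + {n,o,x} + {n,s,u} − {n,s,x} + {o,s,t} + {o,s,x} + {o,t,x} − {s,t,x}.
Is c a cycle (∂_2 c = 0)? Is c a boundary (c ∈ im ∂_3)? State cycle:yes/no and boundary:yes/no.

n_0=8 n_1=27 n_2=44 n_3=15  [Q]
∂1: piv[fg,fn,fo,fs,ft,fu,fx] rk=7  ker:gn,go,gs,gu,gx,no,ns,nt,nu,nx,os,ot,ou,ox,st,su,sx,tu,tx,ux
∂2: piv[fgn,fgs,fgu,fgx,fno,fns,fnt,fnu,fnx,fos,fot,fou,fox,fst,fsu,fsx,ftx,fux,gos,ntu] rk=20  ker:gns,gnu,gnx,gou,gsu,gux,nos,not,nou,nox,nst,nsu,nsx,ntx,nux,ost,osu,osx,otu,otx,stu,stx,sux,tux
∂3: piv[fgns,fgnx,fgsu,fnst,fnux,fosu,fosx,fsux,gnsu,gosu,nosu,ntux,ostu,ostx,stux] rk=15
∂2c = 0
c vs im∂3: residual ≠ 0 ⇒ not boundary

cycle:yes boundary:no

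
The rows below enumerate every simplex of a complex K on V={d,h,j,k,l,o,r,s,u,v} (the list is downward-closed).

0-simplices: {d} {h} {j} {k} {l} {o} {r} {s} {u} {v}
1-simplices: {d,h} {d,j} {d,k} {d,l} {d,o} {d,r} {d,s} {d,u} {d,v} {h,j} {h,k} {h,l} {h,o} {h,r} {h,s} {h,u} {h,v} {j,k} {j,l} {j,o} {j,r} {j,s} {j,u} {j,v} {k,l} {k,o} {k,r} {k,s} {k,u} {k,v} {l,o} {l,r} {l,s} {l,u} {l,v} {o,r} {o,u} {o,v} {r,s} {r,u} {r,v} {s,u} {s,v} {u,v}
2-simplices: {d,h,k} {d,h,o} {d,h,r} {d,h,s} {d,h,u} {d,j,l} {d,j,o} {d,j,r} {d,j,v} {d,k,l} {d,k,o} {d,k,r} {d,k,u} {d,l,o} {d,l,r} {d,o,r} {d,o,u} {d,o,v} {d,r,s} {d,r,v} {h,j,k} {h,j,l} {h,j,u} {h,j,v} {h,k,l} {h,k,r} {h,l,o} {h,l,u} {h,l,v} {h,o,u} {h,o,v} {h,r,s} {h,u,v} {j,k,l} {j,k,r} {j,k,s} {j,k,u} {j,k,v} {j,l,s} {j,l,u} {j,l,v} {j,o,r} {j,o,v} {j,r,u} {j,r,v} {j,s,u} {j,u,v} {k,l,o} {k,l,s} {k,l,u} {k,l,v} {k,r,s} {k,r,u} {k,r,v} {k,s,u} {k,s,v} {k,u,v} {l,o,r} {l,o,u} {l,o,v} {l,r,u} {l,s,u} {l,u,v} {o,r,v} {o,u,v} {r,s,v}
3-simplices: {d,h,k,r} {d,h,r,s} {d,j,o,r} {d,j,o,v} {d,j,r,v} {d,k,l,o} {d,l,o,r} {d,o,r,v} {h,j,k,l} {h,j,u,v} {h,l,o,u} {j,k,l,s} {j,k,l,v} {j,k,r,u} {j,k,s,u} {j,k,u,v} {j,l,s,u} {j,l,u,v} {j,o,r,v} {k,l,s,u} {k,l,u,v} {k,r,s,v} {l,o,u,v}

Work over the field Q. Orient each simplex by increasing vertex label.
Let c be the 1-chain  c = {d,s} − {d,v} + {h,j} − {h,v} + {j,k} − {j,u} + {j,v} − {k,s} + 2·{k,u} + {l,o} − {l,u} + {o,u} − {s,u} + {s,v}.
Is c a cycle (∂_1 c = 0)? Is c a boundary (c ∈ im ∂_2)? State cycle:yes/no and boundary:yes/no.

cycle:yes boundary:yes

n_0=10 n_1=44 n_2=66 n_3=23  [Q]
∂1: piv[dh,dj,dk,dl,do,dr,ds,du,dv] rk=9  ker:hj,hk,hl,ho,hr,hs,hu,hv,jk,jl,jo,jr,js,ju,jv,kl,ko,kr,ks,ku,kv,lo,lr,ls,lu,lv,or,ou,ov,rs,ru,rv,su,sv,uv
∂2: piv[dhk,dho,dhr,dhs,dhu,djl,djo,djr,djv,dkl,dko,dkr,dku,dlo,dlr,dor,dou,dov,drs,drv,hjk,hjl,hju,hjv,hkl,hlu,hlv,huv,jks,jkv,jls,jru,jsu,krs,ksv] rk=35  ker:hkr,hlo,hou,hov,hrs,jkl,jkr,jku,jlu,jlv,jor,jov,jrv,juv,klo,kls,klu,klv,kru,krv,ksu,kuv,lor,lou,lov,lru,lsu,luv,orv,ouv,rsv
∂3: piv[dhkr,dhrs,djor,djov,djrv,dklo,dlor,dorv,hjkl,hjuv,hlou,jkls,jklv,jkru,jksu,jkuv,jlsu,jluv,klsu,krsv,louv] rk=21  ker:jorv,kluv
∂1c = 0
c vs im∂2: reduces to 0 ⇒ boundary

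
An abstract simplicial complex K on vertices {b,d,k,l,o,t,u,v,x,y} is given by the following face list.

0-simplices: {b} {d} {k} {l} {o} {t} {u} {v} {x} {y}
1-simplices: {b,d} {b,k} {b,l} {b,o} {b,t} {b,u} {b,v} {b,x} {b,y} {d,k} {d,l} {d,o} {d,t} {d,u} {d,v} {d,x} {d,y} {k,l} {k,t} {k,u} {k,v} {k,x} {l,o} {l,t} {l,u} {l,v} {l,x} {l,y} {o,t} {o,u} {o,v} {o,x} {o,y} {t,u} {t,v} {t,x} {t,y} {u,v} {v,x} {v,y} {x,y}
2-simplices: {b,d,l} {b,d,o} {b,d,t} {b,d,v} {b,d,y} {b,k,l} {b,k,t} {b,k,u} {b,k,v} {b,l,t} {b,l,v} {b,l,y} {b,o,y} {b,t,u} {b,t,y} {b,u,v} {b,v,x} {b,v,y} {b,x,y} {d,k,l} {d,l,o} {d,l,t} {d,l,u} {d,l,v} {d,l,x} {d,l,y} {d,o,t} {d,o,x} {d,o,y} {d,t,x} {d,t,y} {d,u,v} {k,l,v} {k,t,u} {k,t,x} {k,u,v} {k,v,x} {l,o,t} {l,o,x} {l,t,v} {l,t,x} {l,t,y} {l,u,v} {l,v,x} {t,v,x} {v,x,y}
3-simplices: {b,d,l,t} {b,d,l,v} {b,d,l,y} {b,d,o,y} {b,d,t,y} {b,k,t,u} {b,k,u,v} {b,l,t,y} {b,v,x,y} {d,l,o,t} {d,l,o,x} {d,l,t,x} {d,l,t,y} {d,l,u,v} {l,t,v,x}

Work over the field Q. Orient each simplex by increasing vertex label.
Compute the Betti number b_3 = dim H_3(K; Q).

b_3=1

n_0=10 n_1=41 n_2=46 n_3=15  [Q]
∂1: piv[bd,bk,bl,bo,bt,bu,bv,bx,by] rk=9  ker:dk,dl,do,dt,du,dv,dx,dy,kl,kt,ku,kv,kx,lo,lt,lu,lv,lx,ly,ot,ou,ov,ox,oy,tu,tv,tx,ty,uv,vx,vy,xy
∂2: piv[bdl,bdo,bdt,bdv,bdy,bkl,bkt,bku,bkv,blt,blv,bly,boy,btu,bty,buv,bvx,bvy,bxy,dkl,dlo,dlu,dlx,dot,dox,dtx,duv,ktx,kvx,ltv] rk=30  ker:dlt,dlv,dly,doy,dty,klv,ktu,kuv,lot,lox,ltx,lty,luv,lvx,tvx,vxy
∂3: piv[bdlt,bdlv,bdly,bdoy,bdty,bktu,bkuv,blty,bvxy,dlot,dlox,dltx,dluv,ltvx] rk=14  ker:dlty
b_3=(15−14)−0=1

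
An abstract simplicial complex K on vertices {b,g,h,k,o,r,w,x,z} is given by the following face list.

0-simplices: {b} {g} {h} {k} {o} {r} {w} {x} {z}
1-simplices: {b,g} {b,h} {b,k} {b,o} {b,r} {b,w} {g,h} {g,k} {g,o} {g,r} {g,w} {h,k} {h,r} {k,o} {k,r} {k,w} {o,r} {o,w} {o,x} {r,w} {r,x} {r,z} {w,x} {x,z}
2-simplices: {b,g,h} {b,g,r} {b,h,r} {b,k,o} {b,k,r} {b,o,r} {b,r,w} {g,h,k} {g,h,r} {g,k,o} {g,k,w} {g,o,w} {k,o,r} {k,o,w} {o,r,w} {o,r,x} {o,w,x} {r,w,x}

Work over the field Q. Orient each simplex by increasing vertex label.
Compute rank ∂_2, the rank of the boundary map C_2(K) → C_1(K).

rank∂_2=14

n_0=9 n_1=24 n_2=18  [Q]
∂1: piv[bg,bh,bk,bo,br,bw,ox,rz] rk=8  ker:gh,gk,go,gr,gw,hk,hr,ko,kr,kw,or,ow,rw,rx,wx,xz
∂2: piv[bgh,bgr,bhr,bko,bkr,bor,brw,ghk,gko,gkw,gow,orw,orx,owx] rk=14  ker:ghr,kor,kow,rwx
rk∂_2=14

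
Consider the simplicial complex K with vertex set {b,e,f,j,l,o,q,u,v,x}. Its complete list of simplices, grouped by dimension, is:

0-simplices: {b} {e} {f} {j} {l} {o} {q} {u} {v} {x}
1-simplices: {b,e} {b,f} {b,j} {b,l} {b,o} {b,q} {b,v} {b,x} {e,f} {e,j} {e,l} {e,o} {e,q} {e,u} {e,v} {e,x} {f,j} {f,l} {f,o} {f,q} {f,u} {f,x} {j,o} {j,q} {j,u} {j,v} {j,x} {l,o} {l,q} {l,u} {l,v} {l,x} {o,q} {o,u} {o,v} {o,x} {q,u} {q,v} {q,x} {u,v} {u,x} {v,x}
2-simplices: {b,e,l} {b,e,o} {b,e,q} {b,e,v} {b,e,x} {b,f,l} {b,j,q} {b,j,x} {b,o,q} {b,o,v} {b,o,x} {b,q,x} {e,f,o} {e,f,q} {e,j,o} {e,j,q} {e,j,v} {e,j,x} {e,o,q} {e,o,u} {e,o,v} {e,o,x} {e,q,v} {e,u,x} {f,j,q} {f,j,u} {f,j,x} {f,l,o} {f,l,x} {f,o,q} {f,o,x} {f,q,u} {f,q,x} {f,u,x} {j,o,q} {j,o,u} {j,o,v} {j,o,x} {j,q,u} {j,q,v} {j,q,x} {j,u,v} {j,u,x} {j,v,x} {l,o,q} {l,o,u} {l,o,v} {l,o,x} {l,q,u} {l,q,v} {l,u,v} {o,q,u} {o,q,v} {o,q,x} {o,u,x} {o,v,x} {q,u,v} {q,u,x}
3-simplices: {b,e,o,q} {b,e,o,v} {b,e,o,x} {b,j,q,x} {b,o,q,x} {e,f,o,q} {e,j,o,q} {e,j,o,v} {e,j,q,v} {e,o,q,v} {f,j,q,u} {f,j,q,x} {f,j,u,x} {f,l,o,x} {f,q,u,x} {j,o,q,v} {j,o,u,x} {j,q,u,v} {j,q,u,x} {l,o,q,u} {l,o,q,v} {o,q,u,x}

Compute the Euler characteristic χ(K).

χ(K)=4

n_0=10 n_1=42 n_2=58 n_3=22
χ=+10−42+58−22=4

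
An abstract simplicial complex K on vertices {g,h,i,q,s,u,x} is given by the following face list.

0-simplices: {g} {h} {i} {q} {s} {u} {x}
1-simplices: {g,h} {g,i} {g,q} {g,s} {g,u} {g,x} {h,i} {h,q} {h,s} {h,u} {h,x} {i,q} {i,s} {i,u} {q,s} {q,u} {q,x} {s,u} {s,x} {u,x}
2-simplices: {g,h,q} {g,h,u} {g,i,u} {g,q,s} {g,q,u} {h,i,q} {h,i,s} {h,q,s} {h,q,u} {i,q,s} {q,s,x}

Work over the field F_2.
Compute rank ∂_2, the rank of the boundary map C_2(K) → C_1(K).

n_0=7 n_1=20 n_2=11  [Z2]
∂1: piv[gh,gi,gq,gs,gu,gx] rk=6  ker:hi,hq,hs,hu,hx,iq,is,iu,qs,qu,qx,su,sx,ux
∂2: piv[ghq,ghu,giu,gqs,gqu,hiq,his,hqs,qsx] rk=9  ker:hqu,iqs
rk∂_2=9

rank∂_2=9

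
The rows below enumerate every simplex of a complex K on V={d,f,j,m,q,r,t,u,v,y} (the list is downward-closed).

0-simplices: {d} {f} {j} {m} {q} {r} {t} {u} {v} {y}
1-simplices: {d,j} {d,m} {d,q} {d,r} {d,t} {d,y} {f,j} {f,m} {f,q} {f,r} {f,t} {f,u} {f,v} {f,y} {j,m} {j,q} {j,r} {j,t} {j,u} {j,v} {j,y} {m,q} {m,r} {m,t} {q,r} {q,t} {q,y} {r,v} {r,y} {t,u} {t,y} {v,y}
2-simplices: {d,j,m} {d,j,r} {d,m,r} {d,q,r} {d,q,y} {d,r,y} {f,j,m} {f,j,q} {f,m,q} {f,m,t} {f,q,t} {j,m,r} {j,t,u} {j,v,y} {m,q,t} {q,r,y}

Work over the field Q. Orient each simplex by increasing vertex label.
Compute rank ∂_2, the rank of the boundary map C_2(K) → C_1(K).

n_0=10 n_1=32 n_2=16  [Q]
∂1: piv[dj,dm,dq,dr,dt,dy,fj,fu,fv] rk=9  ker:fm,fq,fr,ft,fy,jm,jq,jr,jt,ju,jv,jy,mq,mr,mt,qr,qt,qy,rv,ry,tu,ty,vy
∂2: piv[djm,djr,dmr,dqr,dqy,dry,fjm,fjq,fmq,fmt,fqt,jtu,jvy] rk=13  ker:jmr,mqt,qry
rk∂_2=13

rank∂_2=13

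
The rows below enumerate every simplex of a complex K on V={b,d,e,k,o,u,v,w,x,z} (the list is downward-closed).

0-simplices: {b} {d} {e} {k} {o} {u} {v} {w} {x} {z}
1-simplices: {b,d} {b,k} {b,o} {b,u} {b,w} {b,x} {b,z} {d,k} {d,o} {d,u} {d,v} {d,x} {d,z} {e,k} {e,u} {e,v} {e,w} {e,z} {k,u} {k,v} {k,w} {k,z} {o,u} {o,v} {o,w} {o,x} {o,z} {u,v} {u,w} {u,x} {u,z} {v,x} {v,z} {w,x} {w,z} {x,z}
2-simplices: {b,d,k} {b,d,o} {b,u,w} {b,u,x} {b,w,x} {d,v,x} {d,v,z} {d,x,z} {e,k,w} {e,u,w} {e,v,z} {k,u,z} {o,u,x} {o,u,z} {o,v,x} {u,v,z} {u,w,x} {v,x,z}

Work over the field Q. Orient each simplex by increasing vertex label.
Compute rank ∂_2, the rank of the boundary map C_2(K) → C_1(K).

rank∂_2=16

n_0=10 n_1=36 n_2=18  [Q]
∂1: piv[bd,bk,bo,bu,bw,bx,bz,dv,ek] rk=9  ker:dk,do,du,dx,dz,eu,ev,ew,ez,ku,kv,kw,kz,ou,ov,ow,ox,oz,uv,uw,ux,uz,vx,vz,wx,wz,xz
∂2: piv[bdk,bdo,buw,bux,bwx,dvx,dvz,dxz,ekw,euw,evz,kuz,oux,ouz,ovx,uvz] rk=16  ker:uwx,vxz
rk∂_2=16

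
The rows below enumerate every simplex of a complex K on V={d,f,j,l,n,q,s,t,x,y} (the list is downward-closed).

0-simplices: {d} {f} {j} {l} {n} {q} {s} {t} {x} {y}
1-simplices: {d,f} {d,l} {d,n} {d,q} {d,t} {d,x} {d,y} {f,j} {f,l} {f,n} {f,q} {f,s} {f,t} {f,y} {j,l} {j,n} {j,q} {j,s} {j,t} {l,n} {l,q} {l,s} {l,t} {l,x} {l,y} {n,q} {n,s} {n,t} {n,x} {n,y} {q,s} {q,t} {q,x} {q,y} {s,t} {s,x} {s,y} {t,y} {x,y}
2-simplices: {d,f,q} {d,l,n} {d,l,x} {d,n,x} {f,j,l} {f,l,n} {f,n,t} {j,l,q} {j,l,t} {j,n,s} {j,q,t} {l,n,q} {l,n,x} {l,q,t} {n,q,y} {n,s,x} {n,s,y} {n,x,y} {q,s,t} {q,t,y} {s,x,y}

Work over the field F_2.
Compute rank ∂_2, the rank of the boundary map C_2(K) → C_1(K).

n_0=10 n_1=39 n_2=21  [Z2]
∂1: piv[df,dl,dn,dq,dt,dx,dy,fj,fs] rk=9  ker:fl,fn,fq,ft,fy,jl,jn,jq,js,jt,ln,lq,ls,lt,lx,ly,nq,ns,nt,nx,ny,qs,qt,qx,qy,st,sx,sy,ty,xy
∂2: piv[dfq,dln,dlx,dnx,fjl,fln,fnt,jlq,jlt,jns,jqt,lnq,nqy,nsx,nsy,nxy,qst,qty] rk=18  ker:lnx,lqt,sxy
rk∂_2=18

rank∂_2=18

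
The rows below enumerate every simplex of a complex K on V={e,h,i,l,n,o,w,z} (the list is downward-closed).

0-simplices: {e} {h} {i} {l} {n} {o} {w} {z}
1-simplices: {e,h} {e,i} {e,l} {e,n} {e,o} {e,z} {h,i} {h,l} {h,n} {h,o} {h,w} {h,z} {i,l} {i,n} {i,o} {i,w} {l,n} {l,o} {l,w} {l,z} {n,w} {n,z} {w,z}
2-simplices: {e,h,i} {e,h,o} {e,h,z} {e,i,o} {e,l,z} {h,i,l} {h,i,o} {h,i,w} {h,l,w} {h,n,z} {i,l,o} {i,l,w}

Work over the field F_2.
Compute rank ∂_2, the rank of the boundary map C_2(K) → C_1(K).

rank∂_2=10

n_0=8 n_1=23 n_2=12  [Z2]
∂1: piv[eh,ei,el,en,eo,ez,hw] rk=7  ker:hi,hl,hn,ho,hz,il,in,io,iw,ln,lo,lw,lz,nw,nz,wz
∂2: piv[ehi,eho,ehz,eio,elz,hil,hiw,hlw,hnz,ilo] rk=10  ker:hio,ilw
rk∂_2=10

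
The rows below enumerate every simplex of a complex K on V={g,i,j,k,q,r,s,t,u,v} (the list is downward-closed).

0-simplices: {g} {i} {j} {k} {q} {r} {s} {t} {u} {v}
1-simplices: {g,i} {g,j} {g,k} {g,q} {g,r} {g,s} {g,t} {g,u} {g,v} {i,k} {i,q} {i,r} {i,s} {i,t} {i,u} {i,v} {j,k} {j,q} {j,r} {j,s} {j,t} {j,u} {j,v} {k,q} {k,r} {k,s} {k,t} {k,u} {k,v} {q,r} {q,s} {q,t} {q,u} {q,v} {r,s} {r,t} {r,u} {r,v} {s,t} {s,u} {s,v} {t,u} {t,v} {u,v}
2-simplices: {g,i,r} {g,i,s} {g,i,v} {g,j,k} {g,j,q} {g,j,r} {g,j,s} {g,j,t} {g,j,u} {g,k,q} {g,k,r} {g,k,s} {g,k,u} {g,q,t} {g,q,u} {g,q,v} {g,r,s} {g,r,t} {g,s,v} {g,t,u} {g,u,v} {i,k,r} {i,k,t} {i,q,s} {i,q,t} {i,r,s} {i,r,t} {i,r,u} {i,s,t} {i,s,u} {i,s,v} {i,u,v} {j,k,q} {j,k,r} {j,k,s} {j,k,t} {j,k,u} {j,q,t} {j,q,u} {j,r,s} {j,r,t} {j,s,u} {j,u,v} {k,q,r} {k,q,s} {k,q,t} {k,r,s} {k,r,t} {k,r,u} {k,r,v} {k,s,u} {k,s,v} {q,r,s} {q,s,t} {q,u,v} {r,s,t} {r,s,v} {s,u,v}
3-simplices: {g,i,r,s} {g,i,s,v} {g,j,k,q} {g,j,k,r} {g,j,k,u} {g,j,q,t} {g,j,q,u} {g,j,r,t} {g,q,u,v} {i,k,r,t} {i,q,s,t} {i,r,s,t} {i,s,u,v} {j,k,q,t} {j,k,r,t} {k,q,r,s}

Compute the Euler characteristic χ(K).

χ(K)=8

n_0=10 n_1=44 n_2=58 n_3=16
χ=+10−44+58−16=8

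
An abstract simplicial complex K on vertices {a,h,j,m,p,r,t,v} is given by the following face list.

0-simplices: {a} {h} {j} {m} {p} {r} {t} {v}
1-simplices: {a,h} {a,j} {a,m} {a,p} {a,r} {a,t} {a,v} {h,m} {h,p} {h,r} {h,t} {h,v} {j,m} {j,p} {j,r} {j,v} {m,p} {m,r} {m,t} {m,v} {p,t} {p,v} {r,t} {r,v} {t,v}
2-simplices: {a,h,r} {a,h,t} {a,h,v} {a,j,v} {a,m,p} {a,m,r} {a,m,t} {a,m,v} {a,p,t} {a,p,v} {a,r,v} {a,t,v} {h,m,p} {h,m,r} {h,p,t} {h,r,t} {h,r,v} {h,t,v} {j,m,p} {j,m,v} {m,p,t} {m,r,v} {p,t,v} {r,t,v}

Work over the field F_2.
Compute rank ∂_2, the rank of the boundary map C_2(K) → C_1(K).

n_0=8 n_1=25 n_2=24  [Z2]
∂1: piv[ah,aj,am,ap,ar,at,av] rk=7  ker:hm,hp,hr,ht,hv,jm,jp,jr,jv,mp,mr,mt,mv,pt,pv,rt,rv,tv
∂2: piv[ahr,aht,ahv,ajv,amp,amr,amt,amv,apt,apv,arv,atv,hmp,hmr,hrt,jmp,jmv] rk=17  ker:hpt,hrv,htv,mpt,mrv,ptv,rtv
rk∂_2=17

rank∂_2=17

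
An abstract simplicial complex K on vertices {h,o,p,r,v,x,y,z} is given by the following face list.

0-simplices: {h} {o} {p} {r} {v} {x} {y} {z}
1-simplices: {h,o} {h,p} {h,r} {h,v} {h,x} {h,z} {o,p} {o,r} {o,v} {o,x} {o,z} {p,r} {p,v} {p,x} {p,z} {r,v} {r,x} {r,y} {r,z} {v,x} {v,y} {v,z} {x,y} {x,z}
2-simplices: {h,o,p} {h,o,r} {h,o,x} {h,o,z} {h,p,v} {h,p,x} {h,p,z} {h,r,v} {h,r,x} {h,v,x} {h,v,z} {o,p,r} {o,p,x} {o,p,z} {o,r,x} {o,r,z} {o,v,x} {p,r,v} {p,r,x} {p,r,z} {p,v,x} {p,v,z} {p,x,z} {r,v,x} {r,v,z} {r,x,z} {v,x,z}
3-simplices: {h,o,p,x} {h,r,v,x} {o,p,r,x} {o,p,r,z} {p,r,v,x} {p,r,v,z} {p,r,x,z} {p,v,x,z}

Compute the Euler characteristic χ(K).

n_0=8 n_1=24 n_2=27 n_3=8
χ=+8−24+27−8=3

χ(K)=3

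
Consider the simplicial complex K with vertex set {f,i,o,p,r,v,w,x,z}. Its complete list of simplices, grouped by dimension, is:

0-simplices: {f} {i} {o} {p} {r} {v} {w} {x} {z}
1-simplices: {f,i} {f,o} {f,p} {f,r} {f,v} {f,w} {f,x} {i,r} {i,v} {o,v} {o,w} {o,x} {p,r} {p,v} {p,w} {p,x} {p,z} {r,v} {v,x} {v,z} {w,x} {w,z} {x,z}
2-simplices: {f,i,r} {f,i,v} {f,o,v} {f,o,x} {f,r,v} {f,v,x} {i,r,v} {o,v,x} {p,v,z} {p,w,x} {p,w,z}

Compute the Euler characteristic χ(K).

χ(K)=-3

n_0=9 n_1=23 n_2=11
χ=+9−23+11=-3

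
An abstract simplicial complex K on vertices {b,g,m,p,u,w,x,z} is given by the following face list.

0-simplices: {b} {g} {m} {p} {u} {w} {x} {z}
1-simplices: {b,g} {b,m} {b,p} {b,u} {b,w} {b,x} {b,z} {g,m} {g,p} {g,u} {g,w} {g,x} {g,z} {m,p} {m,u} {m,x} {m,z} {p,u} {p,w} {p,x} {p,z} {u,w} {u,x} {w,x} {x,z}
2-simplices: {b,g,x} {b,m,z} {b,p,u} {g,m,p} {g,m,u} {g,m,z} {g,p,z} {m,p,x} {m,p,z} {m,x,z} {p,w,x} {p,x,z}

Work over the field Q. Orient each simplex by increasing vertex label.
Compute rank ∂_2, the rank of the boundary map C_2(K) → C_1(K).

n_0=8 n_1=25 n_2=12  [Q]
∂1: piv[bg,bm,bp,bu,bw,bx,bz] rk=7  ker:gm,gp,gu,gw,gx,gz,mp,mu,mx,mz,pu,pw,px,pz,uw,ux,wx,xz
∂2: piv[bgx,bmz,bpu,gmp,gmu,gmz,gpz,mpx,mxz,pwx] rk=10  ker:mpz,pxz
rk∂_2=10

rank∂_2=10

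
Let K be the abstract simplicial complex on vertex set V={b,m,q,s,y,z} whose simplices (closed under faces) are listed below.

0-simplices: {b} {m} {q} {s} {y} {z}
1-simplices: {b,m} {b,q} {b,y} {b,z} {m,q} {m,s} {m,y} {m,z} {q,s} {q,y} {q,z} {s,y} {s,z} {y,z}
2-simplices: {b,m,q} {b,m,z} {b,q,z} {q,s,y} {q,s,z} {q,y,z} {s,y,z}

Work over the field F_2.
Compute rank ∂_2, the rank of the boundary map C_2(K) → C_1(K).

n_0=6 n_1=14 n_2=7  [Z2]
∂1: piv[bm,bq,by,bz,ms] rk=5  ker:mq,my,mz,qs,qy,qz,sy,sz,yz
∂2: piv[bmq,bmz,bqz,qsy,qsz,qyz] rk=6  ker:syz
rk∂_2=6

rank∂_2=6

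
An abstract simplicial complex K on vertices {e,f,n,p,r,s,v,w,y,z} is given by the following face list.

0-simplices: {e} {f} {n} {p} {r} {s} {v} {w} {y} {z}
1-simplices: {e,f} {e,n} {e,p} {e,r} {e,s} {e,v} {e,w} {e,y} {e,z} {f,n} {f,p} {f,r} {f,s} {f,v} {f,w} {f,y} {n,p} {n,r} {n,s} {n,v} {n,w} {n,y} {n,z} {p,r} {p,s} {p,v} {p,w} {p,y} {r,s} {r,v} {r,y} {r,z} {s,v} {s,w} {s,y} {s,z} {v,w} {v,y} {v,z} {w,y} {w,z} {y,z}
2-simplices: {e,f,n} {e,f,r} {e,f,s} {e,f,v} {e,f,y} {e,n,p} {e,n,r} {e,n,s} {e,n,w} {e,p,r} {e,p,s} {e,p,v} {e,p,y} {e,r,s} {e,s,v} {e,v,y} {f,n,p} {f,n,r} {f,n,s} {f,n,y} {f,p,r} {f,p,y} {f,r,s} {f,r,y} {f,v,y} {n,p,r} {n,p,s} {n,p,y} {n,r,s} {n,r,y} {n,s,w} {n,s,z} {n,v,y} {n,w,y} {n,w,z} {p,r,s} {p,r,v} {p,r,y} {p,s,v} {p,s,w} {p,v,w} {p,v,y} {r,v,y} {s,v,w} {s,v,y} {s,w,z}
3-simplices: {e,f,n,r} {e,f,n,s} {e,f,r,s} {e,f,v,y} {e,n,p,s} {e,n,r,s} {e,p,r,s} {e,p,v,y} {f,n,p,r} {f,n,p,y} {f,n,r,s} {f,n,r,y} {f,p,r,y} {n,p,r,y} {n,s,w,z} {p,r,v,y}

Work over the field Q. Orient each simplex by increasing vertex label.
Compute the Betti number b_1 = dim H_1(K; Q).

n_0=10 n_1=42 n_2=46 n_3=16  [Q]
∂1: piv[ef,en,ep,er,es,ev,ew,ey,ez] rk=9  ker:fn,fp,fr,fs,fv,fw,fy,np,nr,ns,nv,nw,ny,nz,pr,ps,pv,pw,py,rs,rv,ry,rz,sv,sw,sy,sz,vw,vy,vz,wy,wz,yz
∂2: piv[efn,efr,efs,efv,efy,enp,enr,ens,enw,epr,eps,epv,epy,ers,esv,evy,fnp,fny,fry,nsw,nsz,nvy,nwy,nwz,prv,psw,pvw,svy] rk=28  ker:fnr,fns,fpr,fpy,frs,fvy,npr,nps,npy,nrs,nry,prs,pry,psv,pvy,rvy,svw,swz
∂3: piv[efnr,efns,efrs,efvy,enps,enrs,eprs,epvy,fnpr,fnpy,fnry,fpry,nswz,prvy] rk=14  ker:fnrs,npry
b_1=(42−9)−28=5

b_1=5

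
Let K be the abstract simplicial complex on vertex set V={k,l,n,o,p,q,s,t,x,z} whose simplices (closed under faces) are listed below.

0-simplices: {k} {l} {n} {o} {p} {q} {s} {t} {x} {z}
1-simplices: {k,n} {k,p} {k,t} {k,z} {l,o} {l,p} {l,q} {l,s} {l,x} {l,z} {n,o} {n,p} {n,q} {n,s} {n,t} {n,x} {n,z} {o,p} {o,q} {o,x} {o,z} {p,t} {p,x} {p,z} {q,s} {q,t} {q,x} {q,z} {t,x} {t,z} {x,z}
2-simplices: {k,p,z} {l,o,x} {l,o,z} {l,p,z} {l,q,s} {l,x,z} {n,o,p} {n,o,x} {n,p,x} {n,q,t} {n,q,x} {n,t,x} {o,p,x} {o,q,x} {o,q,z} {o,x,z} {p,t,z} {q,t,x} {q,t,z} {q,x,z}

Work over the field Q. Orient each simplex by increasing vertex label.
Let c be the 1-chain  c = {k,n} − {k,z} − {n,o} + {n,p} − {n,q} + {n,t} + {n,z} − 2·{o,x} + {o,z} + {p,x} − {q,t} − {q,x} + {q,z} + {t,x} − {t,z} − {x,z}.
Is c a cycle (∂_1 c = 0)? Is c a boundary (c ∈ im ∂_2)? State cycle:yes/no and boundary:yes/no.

n_0=10 n_1=31 n_2=20  [Q]
∂1: piv[kn,kp,kt,kz,lo,lp,lq,ls,lx] rk=9  ker:lz,no,np,nq,ns,nt,nx,nz,op,oq,ox,oz,pt,px,pz,qs,qt,qx,qz,tx,tz,xz
∂2: piv[kpz,lox,loz,lpz,lqs,lxz,nop,nox,npx,nqt,nqx,ntx,oqx,oqz,ptz,qtz] rk=16  ker:opx,oxz,qtx,qxz
∂1c = 0
c vs im∂2: residual ≠ 0 ⇒ not boundary

cycle:yes boundary:no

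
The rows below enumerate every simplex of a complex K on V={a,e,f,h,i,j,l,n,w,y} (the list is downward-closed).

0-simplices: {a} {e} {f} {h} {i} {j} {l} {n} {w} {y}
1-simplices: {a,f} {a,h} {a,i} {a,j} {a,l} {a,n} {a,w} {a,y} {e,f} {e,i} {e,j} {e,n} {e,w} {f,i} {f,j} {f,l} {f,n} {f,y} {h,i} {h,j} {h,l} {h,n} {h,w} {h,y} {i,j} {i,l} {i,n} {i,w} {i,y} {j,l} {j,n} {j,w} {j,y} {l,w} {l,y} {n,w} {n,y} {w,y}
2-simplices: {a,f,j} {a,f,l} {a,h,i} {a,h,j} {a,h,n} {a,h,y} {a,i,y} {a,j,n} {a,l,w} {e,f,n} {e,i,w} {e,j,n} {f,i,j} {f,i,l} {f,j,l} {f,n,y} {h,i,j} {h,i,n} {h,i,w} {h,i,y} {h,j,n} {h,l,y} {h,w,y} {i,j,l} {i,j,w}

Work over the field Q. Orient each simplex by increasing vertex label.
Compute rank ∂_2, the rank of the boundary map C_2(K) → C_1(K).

n_0=10 n_1=38 n_2=25  [Q]
∂1: piv[af,ah,ai,aj,al,an,aw,ay,ef] rk=9  ker:ei,ej,en,ew,fi,fj,fl,fn,fy,hi,hj,hl,hn,hw,hy,ij,il,in,iw,iy,jl,jn,jw,jy,lw,ly,nw,ny,wy
∂2: piv[afj,afl,ahi,ahj,ahn,ahy,aiy,ajn,alw,efn,eiw,ejn,fij,fil,fjl,fny,hij,hin,hiw,hly,hwy,ijw] rk=22  ker:hiy,hjn,ijl
rk∂_2=22

rank∂_2=22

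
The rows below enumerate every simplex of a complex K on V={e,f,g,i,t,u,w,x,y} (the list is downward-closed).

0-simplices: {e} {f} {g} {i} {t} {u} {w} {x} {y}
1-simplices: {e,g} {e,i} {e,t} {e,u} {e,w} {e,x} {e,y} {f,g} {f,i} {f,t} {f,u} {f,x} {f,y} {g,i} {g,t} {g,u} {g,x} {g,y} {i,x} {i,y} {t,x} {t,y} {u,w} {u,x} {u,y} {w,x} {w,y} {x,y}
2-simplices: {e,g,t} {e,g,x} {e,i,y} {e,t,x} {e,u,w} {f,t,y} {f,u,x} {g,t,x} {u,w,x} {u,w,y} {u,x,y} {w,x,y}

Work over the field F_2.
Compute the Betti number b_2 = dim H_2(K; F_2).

b_2=2

n_0=9 n_1=28 n_2=12  [Z2]
∂1: piv[eg,ei,et,eu,ew,ex,ey,fg] rk=8  ker:fi,ft,fu,fx,fy,gi,gt,gu,gx,gy,ix,iy,tx,ty,uw,ux,uy,wx,wy,xy
∂2: piv[egt,egx,eiy,etx,euw,fty,fux,uwx,uwy,uxy] rk=10  ker:gtx,wxy
b_2=(12−10)−0=2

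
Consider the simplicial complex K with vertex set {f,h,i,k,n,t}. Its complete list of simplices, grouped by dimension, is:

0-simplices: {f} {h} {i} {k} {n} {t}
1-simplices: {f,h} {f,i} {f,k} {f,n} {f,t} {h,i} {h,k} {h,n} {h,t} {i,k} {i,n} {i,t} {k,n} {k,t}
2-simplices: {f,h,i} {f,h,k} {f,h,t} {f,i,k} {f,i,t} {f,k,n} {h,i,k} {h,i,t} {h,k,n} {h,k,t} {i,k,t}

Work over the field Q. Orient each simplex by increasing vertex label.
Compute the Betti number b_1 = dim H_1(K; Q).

b_1=1

n_0=6 n_1=14 n_2=11  [Q]
∂1: piv[fh,fi,fk,fn,ft] rk=5  ker:hi,hk,hn,ht,ik,in,it,kn,kt
∂2: piv[fhi,fhk,fht,fik,fit,fkn,hkn,hkt] rk=8  ker:hik,hit,ikt
b_1=(14−5)−8=1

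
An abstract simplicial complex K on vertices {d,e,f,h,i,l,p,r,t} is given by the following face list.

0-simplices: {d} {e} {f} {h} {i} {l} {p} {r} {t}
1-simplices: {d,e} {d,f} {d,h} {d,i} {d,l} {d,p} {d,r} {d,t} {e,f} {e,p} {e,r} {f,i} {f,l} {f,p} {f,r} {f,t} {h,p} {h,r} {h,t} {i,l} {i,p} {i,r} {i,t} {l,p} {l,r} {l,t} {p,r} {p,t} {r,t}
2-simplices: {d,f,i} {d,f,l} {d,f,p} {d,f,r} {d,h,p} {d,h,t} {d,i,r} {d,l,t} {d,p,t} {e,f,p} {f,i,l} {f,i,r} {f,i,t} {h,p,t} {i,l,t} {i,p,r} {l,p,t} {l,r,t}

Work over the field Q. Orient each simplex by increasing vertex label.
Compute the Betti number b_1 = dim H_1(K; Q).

n_0=9 n_1=29 n_2=18  [Q]
∂1: piv[de,df,dh,di,dl,dp,dr,dt] rk=8  ker:ef,ep,er,fi,fl,fp,fr,ft,hp,hr,ht,il,ip,ir,it,lp,lr,lt,pr,pt,rt
∂2: piv[dfi,dfl,dfp,dfr,dhp,dht,dir,dlt,dpt,efp,fil,fit,ilt,ipr,lpt,lrt] rk=16  ker:fir,hpt
b_1=(29−8)−16=5

b_1=5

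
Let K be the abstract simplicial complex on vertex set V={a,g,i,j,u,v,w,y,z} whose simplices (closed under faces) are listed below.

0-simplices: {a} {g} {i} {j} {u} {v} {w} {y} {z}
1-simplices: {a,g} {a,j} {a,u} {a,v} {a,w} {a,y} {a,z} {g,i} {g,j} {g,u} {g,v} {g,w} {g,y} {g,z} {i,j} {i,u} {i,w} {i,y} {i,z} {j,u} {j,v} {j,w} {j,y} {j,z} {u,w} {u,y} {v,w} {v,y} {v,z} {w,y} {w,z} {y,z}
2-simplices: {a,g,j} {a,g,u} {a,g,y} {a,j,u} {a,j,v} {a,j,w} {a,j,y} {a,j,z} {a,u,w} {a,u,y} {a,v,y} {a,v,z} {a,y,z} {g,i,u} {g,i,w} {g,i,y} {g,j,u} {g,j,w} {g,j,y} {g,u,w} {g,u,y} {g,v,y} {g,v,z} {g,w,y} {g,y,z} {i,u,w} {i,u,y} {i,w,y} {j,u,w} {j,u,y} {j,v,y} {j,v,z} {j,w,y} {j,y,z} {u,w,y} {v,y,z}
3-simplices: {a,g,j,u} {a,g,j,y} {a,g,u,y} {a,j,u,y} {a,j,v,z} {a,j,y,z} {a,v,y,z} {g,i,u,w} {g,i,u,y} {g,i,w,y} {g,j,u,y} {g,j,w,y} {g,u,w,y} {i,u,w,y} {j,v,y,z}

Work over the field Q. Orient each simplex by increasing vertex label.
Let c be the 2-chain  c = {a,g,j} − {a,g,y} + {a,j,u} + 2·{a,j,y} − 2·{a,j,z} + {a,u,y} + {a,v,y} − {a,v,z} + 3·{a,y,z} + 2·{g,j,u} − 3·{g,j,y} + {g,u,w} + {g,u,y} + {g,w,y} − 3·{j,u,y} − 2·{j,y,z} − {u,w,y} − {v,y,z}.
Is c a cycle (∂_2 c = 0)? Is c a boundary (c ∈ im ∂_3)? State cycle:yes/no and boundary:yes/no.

n_0=9 n_1=32 n_2=36 n_3=15  [Q]
∂1: piv[ag,aj,au,av,aw,ay,az,gi] rk=8  ker:gj,gu,gv,gw,gy,gz,ij,iu,iw,iy,iz,ju,jv,jw,jy,jz,uw,uy,vw,vy,vz,wy,wz,yz
∂2: piv[agj,agu,agy,aju,ajv,ajw,ajy,ajz,auw,auy,avy,avz,ayz,giu,giw,giy,gjw,gvy,gvz,gwy] rk=20  ker:gju,gjy,guw,guy,gyz,iuw,iuy,iwy,juw,juy,jvy,jvz,jwy,jyz,uwy,vyz
∂3: piv[agju,agjy,aguy,ajuy,ajvz,ajyz,avyz,giuw,giuy,giwy,gjwy,guwy,jvyz] rk=13  ker:gjuy,iuwy
∂2c = 0
c vs im∂3: reduces to 0 ⇒ boundary

cycle:yes boundary:yes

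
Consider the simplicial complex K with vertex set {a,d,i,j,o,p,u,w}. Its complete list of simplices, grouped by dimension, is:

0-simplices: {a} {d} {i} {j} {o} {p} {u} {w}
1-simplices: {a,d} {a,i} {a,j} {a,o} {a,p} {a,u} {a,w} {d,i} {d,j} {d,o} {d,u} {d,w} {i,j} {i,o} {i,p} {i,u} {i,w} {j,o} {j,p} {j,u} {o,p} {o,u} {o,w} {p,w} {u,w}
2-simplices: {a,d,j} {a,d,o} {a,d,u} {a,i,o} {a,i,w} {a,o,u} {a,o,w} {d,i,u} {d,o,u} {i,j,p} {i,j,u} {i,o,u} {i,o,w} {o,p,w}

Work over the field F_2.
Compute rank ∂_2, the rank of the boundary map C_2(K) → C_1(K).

rank∂_2=12

n_0=8 n_1=25 n_2=14  [Z2]
∂1: piv[ad,ai,aj,ao,ap,au,aw] rk=7  ker:di,dj,do,du,dw,ij,io,ip,iu,iw,jo,jp,ju,op,ou,ow,pw,uw
∂2: piv[adj,ado,adu,aio,aiw,aou,aow,diu,ijp,iju,iou,opw] rk=12  ker:dou,iow
rk∂_2=12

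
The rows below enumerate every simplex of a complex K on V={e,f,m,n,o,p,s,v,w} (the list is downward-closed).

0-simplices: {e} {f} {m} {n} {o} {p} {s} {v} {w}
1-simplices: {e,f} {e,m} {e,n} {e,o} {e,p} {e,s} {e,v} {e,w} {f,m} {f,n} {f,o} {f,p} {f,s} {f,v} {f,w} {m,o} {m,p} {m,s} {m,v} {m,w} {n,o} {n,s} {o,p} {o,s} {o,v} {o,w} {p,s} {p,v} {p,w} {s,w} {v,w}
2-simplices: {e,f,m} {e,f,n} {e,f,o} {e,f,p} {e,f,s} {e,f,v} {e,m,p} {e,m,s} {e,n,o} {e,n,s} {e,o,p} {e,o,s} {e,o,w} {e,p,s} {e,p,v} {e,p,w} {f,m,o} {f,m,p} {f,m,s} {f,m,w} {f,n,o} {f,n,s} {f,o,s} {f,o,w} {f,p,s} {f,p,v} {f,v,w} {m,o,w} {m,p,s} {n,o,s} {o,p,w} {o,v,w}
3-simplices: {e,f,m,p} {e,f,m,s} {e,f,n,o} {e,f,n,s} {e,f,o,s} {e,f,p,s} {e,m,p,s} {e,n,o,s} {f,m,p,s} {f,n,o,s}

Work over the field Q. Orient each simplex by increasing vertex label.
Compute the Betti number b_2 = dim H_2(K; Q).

n_0=9 n_1=31 n_2=32 n_3=10  [Q]
∂1: piv[ef,em,en,eo,ep,es,ev,ew] rk=8  ker:fm,fn,fo,fp,fs,fv,fw,mo,mp,ms,mv,mw,no,ns,op,os,ov,ow,ps,pv,pw,sw,vw
∂2: piv[efm,efn,efo,efp,efs,efv,emp,ems,eno,ens,eop,eos,eow,eps,epv,epw,fmo,fmw,fow,fvw,ovw] rk=21  ker:fmp,fms,fno,fns,fos,fps,fpv,mow,mps,nos,opw
∂3: piv[efmp,efms,efno,efns,efos,efps,emps,enos] rk=8  ker:fmps,fnos
b_2=(32−21)−8=3

b_2=3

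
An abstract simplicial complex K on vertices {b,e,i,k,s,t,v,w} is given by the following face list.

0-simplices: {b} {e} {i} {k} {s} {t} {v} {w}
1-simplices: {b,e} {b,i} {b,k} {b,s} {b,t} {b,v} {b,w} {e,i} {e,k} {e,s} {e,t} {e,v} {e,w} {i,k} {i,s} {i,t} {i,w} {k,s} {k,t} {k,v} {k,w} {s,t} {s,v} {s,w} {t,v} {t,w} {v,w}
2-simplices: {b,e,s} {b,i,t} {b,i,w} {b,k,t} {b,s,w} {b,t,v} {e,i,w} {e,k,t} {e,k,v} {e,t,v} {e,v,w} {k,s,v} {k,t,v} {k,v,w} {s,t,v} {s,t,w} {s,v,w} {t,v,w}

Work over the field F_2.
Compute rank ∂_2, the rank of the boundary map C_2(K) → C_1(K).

rank∂_2=16

n_0=8 n_1=27 n_2=18  [Z2]
∂1: piv[be,bi,bk,bs,bt,bv,bw] rk=7  ker:ei,ek,es,et,ev,ew,ik,is,it,iw,ks,kt,kv,kw,st,sv,sw,tv,tw,vw
∂2: piv[bes,bit,biw,bkt,bsw,btv,eiw,ekt,ekv,etv,evw,ksv,kvw,stv,stw,svw] rk=16  ker:ktv,tvw
rk∂_2=16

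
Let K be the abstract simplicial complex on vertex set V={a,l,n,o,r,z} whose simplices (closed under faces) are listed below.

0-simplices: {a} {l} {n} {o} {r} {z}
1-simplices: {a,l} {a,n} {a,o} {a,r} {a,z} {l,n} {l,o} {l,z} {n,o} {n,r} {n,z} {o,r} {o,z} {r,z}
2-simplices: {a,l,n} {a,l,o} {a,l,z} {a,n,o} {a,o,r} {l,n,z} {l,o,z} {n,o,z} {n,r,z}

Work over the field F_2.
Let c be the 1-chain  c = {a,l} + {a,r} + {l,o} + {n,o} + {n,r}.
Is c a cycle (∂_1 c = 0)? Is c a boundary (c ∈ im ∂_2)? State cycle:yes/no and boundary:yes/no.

n_0=6 n_1=14 n_2=9  [Z2]
∂1: piv[al,an,ao,ar,az] rk=5  ker:ln,lo,lz,no,nr,nz,or,oz,rz
∂2: piv[aln,alo,alz,ano,aor,lnz,loz,nrz] rk=8  ker:noz
∂1c = 0
c vs im∂2: residual ≠ 0 ⇒ not boundary

cycle:yes boundary:no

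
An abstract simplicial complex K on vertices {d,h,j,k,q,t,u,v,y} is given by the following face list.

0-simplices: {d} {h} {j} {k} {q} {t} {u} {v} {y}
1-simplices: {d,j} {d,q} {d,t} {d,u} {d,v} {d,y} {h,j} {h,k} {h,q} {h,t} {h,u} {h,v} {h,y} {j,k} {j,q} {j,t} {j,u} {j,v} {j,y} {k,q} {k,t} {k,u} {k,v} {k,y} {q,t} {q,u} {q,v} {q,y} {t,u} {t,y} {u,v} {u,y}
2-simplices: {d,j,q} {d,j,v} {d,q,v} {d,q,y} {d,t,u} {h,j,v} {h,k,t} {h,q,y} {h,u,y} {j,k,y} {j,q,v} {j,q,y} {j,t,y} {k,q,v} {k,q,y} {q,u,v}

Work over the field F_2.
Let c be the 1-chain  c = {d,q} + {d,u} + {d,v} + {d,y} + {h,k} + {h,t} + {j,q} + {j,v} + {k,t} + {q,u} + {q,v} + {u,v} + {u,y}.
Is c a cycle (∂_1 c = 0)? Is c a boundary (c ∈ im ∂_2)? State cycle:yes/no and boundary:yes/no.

cycle:yes boundary:no

n_0=9 n_1=32 n_2=16  [Z2]
∂1: piv[dj,dq,dt,du,dv,dy,hj,hk] rk=8  ker:hq,ht,hu,hv,hy,jk,jq,jt,ju,jv,jy,kq,kt,ku,kv,ky,qt,qu,qv,qy,tu,ty,uv,uy
∂2: piv[djq,djv,dqv,dqy,dtu,hjv,hkt,hqy,huy,jky,jqy,jty,kqv,kqy,quv] rk=15  ker:jqv
∂1c = 0
c vs im∂2: residual ≠ 0 ⇒ not boundary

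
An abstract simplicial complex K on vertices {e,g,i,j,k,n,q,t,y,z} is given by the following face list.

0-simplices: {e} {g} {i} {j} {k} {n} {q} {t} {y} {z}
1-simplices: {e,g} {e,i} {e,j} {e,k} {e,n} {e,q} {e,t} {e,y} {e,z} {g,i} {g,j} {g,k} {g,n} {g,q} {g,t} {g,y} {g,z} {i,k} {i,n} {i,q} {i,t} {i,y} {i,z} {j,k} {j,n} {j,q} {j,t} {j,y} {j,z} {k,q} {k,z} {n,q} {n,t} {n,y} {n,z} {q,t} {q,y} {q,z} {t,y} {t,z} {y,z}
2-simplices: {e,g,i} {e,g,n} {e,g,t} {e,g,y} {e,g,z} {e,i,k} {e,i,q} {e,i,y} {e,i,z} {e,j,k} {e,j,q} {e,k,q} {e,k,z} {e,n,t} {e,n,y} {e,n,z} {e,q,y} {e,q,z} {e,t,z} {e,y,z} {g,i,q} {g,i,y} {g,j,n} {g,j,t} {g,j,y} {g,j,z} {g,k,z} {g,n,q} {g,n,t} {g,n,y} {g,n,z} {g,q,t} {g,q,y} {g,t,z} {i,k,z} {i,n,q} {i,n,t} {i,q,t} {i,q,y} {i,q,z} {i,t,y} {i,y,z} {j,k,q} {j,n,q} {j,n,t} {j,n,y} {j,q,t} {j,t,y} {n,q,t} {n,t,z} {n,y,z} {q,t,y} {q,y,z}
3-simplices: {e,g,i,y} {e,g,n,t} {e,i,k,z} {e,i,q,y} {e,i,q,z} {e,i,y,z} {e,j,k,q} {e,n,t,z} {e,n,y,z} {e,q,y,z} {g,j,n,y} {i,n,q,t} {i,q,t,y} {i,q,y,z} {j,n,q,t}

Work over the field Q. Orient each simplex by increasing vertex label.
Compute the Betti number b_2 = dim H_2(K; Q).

b_2=7

n_0=10 n_1=41 n_2=53 n_3=15  [Q]
∂1: piv[eg,ei,ej,ek,en,eq,et,ey,ez] rk=9  ker:gi,gj,gk,gn,gq,gt,gy,gz,ik,in,iq,it,iy,iz,jk,jn,jq,jt,jy,jz,kq,kz,nq,nt,ny,nz,qt,qy,qz,ty,tz,yz
∂2: piv[egi,egn,egt,egy,egz,eik,eiq,eiy,eiz,ejk,ejq,ekq,ekz,ent,eny,enz,eqy,eqz,etz,eyz,giq,gjn,gjt,gjy,gjz,gkz,gnq,gqt,inq,int,ity,jnq] rk=32  ker:giy,gnt,gny,gnz,gqy,gtz,ikz,iqt,iqy,iqz,iyz,jkq,jnt,jny,jqt,jty,nqt,ntz,nyz,qty,qyz
∂3: piv[egiy,egnt,eikz,eiqy,eiqz,eiyz,ejkq,entz,enyz,eqyz,gjny,inqt,iqty,jnqt] rk=14  ker:iqyz
b_2=(53−32)−14=7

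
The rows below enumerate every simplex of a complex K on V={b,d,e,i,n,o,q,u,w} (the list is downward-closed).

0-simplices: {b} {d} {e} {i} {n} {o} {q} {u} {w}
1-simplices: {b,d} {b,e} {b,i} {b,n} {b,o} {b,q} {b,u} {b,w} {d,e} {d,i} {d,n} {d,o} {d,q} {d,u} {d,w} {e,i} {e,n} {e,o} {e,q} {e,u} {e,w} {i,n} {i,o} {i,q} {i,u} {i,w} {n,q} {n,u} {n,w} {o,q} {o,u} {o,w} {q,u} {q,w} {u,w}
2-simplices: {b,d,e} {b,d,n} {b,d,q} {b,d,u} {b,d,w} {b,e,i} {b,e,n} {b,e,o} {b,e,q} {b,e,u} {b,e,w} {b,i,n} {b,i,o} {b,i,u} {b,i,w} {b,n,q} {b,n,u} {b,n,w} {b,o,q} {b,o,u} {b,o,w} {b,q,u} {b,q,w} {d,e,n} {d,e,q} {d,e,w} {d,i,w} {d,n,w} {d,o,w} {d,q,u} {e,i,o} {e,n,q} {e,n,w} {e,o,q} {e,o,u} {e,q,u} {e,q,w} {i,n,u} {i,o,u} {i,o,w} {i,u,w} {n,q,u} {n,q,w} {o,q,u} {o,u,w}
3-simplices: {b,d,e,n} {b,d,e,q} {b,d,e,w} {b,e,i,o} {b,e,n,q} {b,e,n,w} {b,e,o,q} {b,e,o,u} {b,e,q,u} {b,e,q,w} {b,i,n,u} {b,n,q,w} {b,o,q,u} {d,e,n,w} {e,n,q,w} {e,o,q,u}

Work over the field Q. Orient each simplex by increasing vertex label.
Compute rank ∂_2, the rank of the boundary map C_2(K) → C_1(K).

n_0=9 n_1=35 n_2=45 n_3=16  [Q]
∂1: piv[bd,be,bi,bn,bo,bq,bu,bw] rk=8  ker:de,di,dn,do,dq,du,dw,ei,en,eo,eq,eu,ew,in,io,iq,iu,iw,nq,nu,nw,oq,ou,ow,qu,qw,uw
∂2: piv[bde,bdn,bdq,bdu,bdw,bei,ben,beo,beq,beu,bew,bin,bio,biu,biw,bnq,bnu,bnw,boq,bou,bow,bqu,bqw,diw,dow,iuw] rk=26  ker:den,deq,dew,dnw,dqu,eio,enq,enw,eoq,eou,equ,eqw,inu,iou,iow,nqu,nqw,oqu,ouw
∂3: piv[bden,bdeq,bdew,beio,benq,benw,beoq,beou,bequ,beqw,binu,bnqw,boqu,denw] rk=14  ker:enqw,eoqu
rk∂_2=26

rank∂_2=26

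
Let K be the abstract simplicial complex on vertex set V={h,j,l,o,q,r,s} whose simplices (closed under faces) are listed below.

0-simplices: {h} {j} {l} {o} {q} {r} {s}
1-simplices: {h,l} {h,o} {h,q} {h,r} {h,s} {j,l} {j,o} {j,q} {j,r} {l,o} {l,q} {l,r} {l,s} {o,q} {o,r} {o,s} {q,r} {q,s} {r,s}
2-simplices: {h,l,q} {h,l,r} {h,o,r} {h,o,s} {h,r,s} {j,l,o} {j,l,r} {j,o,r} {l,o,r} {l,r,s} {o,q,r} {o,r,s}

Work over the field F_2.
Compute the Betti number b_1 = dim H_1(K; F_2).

b_1=3

n_0=7 n_1=19 n_2=12  [Z2]
∂1: piv[hl,ho,hq,hr,hs,jl] rk=6  ker:jo,jq,jr,lo,lq,lr,ls,oq,or,os,qr,qs,rs
∂2: piv[hlq,hlr,hor,hos,hrs,jlo,jlr,jor,lrs,oqr] rk=10  ker:lor,ors
b_1=(19−6)−10=3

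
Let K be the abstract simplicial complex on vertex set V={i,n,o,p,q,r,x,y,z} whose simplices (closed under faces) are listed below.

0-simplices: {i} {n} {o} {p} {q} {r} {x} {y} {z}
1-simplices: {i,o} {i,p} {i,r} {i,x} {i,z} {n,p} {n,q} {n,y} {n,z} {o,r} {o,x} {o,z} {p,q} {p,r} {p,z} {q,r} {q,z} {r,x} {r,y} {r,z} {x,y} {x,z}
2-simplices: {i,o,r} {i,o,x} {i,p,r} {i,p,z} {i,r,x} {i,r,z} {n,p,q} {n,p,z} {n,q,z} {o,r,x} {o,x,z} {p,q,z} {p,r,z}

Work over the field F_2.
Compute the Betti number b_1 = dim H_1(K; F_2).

b_1=4

n_0=9 n_1=22 n_2=13  [Z2]
∂1: piv[io,ip,ir,ix,iz,np,nq,ny] rk=8  ker:nz,or,ox,oz,pq,pr,pz,qr,qz,rx,ry,rz,xy,xz
∂2: piv[ior,iox,ipr,ipz,irx,irz,npq,npz,nqz,oxz] rk=10  ker:orx,pqz,prz
b_1=(22−8)−10=4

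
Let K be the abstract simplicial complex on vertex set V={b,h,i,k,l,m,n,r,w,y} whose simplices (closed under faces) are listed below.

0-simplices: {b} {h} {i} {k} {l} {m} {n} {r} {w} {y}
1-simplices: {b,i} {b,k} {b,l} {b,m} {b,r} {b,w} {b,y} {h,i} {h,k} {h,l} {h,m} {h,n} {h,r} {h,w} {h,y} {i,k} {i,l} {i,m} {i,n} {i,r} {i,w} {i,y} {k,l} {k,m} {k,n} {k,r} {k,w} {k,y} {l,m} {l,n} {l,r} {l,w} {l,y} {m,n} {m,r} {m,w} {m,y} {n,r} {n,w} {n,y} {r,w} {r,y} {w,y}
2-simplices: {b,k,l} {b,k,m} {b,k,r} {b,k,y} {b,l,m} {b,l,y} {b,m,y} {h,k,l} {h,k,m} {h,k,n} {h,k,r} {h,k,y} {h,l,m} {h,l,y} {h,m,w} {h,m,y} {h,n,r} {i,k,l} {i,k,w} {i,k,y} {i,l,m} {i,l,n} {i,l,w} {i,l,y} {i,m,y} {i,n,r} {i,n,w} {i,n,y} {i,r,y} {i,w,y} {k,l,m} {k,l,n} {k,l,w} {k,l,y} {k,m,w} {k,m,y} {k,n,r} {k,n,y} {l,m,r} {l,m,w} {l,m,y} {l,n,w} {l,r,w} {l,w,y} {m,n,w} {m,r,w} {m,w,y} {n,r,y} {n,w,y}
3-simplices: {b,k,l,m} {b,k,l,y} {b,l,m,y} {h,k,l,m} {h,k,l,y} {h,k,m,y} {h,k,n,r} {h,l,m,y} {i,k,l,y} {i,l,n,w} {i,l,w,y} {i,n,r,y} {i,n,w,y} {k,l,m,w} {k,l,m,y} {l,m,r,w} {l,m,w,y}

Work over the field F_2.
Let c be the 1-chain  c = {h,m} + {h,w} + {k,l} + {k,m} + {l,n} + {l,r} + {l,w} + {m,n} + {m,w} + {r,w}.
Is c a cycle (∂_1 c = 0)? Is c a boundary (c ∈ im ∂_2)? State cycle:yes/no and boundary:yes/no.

cycle:yes boundary:yes

n_0=10 n_1=43 n_2=49 n_3=17  [Z2]
∂1: piv[bi,bk,bl,bm,br,bw,by,hi,hn] rk=9  ker:hk,hl,hm,hr,hw,hy,ik,il,im,in,ir,iw,iy,kl,km,kn,kr,kw,ky,lm,ln,lr,lw,ly,mn,mr,mw,my,nr,nw,ny,rw,ry,wy
∂2: piv[bkl,bkm,bkr,bky,blm,bly,bmy,hkl,hkm,hkn,hkr,hky,hmw,hnr,ikl,ikw,iky,ilm,iln,ilw,inr,inw,iny,iry,iwy,kln,kmw,lmr,lrw,mnw] rk=30  ker:hlm,hly,hmy,ily,imy,klm,klw,kly,kmy,knr,kny,lmw,lmy,lnw,lwy,mrw,mwy,nry,nwy
∂3: piv[bklm,bkly,blmy,hklm,hkly,hkmy,hknr,hlmy,ikly,ilnw,ilwy,inry,inwy,klmw,lmrw,lmwy] rk=16  ker:klmy
∂1c = 0
c vs im∂2: reduces to 0 ⇒ boundary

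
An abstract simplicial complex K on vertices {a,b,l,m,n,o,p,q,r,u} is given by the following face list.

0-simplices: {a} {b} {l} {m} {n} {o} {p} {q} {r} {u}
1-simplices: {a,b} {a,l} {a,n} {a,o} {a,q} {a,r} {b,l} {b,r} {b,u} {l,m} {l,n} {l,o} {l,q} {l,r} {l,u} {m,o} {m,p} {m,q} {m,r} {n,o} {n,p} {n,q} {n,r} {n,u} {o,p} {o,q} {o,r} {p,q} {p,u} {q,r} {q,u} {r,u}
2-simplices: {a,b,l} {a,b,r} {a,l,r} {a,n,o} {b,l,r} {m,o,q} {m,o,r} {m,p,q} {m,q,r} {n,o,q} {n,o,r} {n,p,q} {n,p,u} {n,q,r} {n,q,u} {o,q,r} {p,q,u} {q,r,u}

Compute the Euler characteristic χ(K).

n_0=10 n_1=32 n_2=18
χ=+10−32+18=-4

χ(K)=-4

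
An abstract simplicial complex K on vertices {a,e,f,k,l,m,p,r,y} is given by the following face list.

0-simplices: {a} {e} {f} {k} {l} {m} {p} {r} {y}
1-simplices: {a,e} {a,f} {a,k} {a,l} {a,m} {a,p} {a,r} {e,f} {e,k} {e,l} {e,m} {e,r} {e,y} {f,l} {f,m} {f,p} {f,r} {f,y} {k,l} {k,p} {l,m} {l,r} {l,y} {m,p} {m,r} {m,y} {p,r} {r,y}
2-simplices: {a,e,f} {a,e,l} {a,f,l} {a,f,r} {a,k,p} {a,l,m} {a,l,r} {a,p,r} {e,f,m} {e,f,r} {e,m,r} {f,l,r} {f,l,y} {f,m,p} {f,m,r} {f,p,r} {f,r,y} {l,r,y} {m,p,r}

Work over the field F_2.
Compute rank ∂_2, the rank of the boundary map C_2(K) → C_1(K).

n_0=9 n_1=28 n_2=19  [Z2]
∂1: piv[ae,af,ak,al,am,ap,ar,ey] rk=8  ker:ef,ek,el,em,er,fl,fm,fp,fr,fy,kl,kp,lm,lr,ly,mp,mr,my,pr,ry
∂2: piv[aef,ael,afl,afr,akp,alm,alr,apr,efm,efr,emr,fly,fmp,fpr,fry] rk=15  ker:flr,fmr,lry,mpr
rk∂_2=15

rank∂_2=15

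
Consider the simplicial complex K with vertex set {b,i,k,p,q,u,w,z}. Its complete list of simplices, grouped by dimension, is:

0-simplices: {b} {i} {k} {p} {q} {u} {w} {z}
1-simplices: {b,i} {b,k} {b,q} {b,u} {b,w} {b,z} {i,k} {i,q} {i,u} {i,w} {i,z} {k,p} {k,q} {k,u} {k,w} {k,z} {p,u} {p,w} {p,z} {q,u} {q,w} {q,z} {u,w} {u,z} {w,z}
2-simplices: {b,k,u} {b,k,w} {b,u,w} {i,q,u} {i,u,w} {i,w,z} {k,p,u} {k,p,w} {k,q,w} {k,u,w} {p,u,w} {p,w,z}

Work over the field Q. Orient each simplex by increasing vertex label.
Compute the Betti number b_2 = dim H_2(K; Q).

b_2=2

n_0=8 n_1=25 n_2=12  [Q]
∂1: piv[bi,bk,bq,bu,bw,bz,kp] rk=7  ker:ik,iq,iu,iw,iz,kq,ku,kw,kz,pu,pw,pz,qu,qw,qz,uw,uz,wz
∂2: piv[bku,bkw,buw,iqu,iuw,iwz,kpu,kpw,kqw,pwz] rk=10  ker:kuw,puw
b_2=(12−10)−0=2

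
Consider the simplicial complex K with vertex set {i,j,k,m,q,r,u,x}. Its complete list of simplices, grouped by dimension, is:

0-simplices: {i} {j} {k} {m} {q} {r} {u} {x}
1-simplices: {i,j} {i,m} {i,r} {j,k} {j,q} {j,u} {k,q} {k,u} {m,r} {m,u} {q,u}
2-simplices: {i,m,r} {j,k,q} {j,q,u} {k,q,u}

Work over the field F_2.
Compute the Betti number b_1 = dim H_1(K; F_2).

n_0=8 n_1=11 n_2=4  [Z2]
∂1: piv[ij,im,ir,jk,jq,ju] rk=6  ker:kq,ku,mr,mu,qu
∂2: piv[imr,jkq,jqu,kqu] rk=4
b_1=(11−6)−4=1

b_1=1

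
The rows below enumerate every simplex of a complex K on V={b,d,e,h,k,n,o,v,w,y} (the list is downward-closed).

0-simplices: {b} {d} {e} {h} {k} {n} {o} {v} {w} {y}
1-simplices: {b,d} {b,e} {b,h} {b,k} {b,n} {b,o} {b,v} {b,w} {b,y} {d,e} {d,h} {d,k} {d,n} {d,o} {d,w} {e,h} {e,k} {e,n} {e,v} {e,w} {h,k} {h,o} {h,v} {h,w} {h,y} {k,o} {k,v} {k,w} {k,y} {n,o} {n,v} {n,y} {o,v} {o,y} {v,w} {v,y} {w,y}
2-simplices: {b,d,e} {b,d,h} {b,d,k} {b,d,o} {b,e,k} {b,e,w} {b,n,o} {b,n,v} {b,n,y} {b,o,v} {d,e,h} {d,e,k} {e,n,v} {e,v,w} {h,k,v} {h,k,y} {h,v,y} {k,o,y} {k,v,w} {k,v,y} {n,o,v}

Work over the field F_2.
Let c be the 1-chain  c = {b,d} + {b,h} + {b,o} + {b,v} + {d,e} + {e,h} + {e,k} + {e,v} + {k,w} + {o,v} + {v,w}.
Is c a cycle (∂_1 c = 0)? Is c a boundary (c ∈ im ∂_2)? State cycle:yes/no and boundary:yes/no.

cycle:yes boundary:no

n_0=10 n_1=37 n_2=21  [Z2]
∂1: piv[bd,be,bh,bk,bn,bo,bv,bw,by] rk=9  ker:de,dh,dk,dn,do,dw,eh,ek,en,ev,ew,hk,ho,hv,hw,hy,ko,kv,kw,ky,no,nv,ny,ov,oy,vw,vy,wy
∂2: piv[bde,bdh,bdk,bdo,bek,bew,bno,bnv,bny,bov,deh,env,evw,hkv,hky,hvy,koy,kvw] rk=18  ker:dek,kvy,nov
∂1c = 0
c vs im∂2: residual ≠ 0 ⇒ not boundary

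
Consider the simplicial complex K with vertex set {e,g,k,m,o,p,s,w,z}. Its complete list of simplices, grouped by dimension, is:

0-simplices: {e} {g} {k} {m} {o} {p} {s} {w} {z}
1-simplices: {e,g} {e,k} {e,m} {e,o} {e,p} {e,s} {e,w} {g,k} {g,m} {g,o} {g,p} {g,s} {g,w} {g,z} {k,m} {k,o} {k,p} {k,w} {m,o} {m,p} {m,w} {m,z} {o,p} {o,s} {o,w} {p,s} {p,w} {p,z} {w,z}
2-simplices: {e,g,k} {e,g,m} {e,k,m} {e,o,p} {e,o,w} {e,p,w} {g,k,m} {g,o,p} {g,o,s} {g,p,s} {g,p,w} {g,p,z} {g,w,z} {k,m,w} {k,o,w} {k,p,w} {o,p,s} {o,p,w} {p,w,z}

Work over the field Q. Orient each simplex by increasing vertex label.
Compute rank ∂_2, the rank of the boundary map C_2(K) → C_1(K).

rank∂_2=15

n_0=9 n_1=29 n_2=19  [Q]
∂1: piv[eg,ek,em,eo,ep,es,ew,gz] rk=8  ker:gk,gm,go,gp,gs,gw,km,ko,kp,kw,mo,mp,mw,mz,op,os,ow,ps,pw,pz,wz
∂2: piv[egk,egm,ekm,eop,eow,epw,gop,gos,gps,gpw,gpz,gwz,kmw,kow,kpw] rk=15  ker:gkm,ops,opw,pwz
rk∂_2=15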